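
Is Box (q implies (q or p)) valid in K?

Valid

Tableau for the negation not Box (q implies (q or p)):
1. not Box (q implies (q or p)), w0
2. not (q implies (q or p)), w1
3. q, w1
4. not (q or p), w1
5. not q, w1
6. not p, w1
Accessibility: w0Rw1
Branch closes: q and not q both at w1.
All branches of the negation close; one closing branch shown above.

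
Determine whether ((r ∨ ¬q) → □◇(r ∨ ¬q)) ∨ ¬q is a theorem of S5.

Tableau for the negation ¬(((r ∨ ¬q) → □◇(r ∨ ¬q)) ∨ ¬q):
1. ¬(((r ∨ ¬q) → □◇(r ∨ ¬q)) ∨ ¬q), w0
2. ¬((r ∨ ¬q) → □◇(r ∨ ¬q)), w0   [¬∨-rule on 1]
3. q, w0   [¬∨-rule on 1]
4. r ∨ ¬q, w0   [¬→-rule on 2]
5. ¬□◇(r ∨ ¬q), w0   [¬→-rule on 2]
6. r, w0   [∨-rule on 4 (branches; this branch)]
7. ¬◇(r ∨ ¬q), w1   [¬□-rule on 5: fresh world w1, w0Rw1]
8. ¬(r ∨ ¬q), w0   [¬◇-rule on 7 via w1Rw0]
9. ¬r, w0   [¬∨-rule on 8]
Accessibility: w0Rw0, w0Rw1, w1Rw0, w1Rw1
Branch closes: r and ¬r both at w0.
Every branch of the negation's tableau closes; the branch above is one of them.

Valid in S5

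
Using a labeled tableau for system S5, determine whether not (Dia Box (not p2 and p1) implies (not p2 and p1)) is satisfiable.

Unsatisfiable

1. not (Dia Box (not p2 and p1) implies (not p2 and p1)), u
2. Dia Box (not p2 and p1), u   [neg-implies-rule on 1]
3. not (not p2 and p1), u   [neg-implies-rule on 1]
4. not p1, u   [neg-and-rule on 3 (branches; this branch)]
5. Box (not p2 and p1), v   [Dia-rule on 2: fresh world v, uRv]
6. not p2 and p1, u   [Box-rule on 5 via vRu]
7. not p2, u   [and-rule on 6]
8. p1, u   [and-rule on 6]
Accessibility: uRu, uRv, vRu, vRv
Branch closes: p1 and not p1 both at u.
(One branch shown.) All branches close.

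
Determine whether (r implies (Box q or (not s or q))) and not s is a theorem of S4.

Not valid

Tableau for the negation not ((r implies (Box q or (not s or q))) and not s):
1. not ((r implies (Box q or (not s or q))) and not s), 0
2. s, 0   [neg-and-rule on 1 (branches; this branch)]
Accessibility: 0R0
The negation has an open branch (countermodel exists).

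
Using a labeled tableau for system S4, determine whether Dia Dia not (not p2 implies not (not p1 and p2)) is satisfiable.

No, unsatisfiable

1. Dia Dia not (not p2 implies not (not p1 and p2)), u
2. Dia not (not p2 implies not (not p1 and p2)), v   [Dia-rule on 1: fresh world v, uRv]
3. not (not p2 implies not (not p1 and p2)), w   [Dia-rule on 2: fresh world w, vRw]
4. not p2, w   [neg-implies-rule on 3]
5. not p1 and p2, w   [neg-implies-rule on 3]
6. not p1, w   [and-rule on 5]
7. p2, w   [and-rule on 5]
Accessibility: uRu, uRv, uRw, vRv, vRw, wRw
Branch closes: p2 and not p2 both at w.
Every branch closes; the branch above is one of them.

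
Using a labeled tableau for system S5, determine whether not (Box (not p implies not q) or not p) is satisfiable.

1. not (Box (not p implies not q) or not p), 0
2. not Box (not p implies not q), 0   [neg-or-rule on 1]
3. p, 0   [neg-or-rule on 1]
4. not (not p implies not q), 1   [neg-Box-rule on 2: fresh world 1, 0R1]
5. not p, 1   [neg-implies-rule on 4]
6. q, 1   [neg-implies-rule on 4]
Accessibility: 0R0, 0R1, 1R0, 1R1

Satisfiable (open branch found)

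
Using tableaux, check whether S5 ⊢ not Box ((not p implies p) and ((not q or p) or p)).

Tableau for the negation Box ((not p implies p) and ((not q or p) or p)):
1. Box ((not p implies p) and ((not q or p) or p)), u
2. (not p implies p) and ((not q or p) or p), u
3. not p implies p, u
4. (not q or p) or p, u
5. p, u
Accessibility: uRu
The negation has an open branch (countermodel exists).

Not valid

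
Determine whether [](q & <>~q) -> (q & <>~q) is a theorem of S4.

Yes, valid

Tableau for the negation ~([](q & <>~q) -> (q & <>~q)):
1. ~([](q & <>~q) -> (q & <>~q)), 0
2. [](q & <>~q), 0
3. ~(q & <>~q), 0
4. q & <>~q, 0
5. q, 0
6. <>~q, 0
7. ~<>~q, 0
8. ~q, 1
9. q & <>~q, 1
10. q, 1
11. <>~q, 1
Accessibility: 0R0, 0R1, 1R1
Branch closes: q and ~q both at 1.
All branches of the negation close; one closing branch shown above.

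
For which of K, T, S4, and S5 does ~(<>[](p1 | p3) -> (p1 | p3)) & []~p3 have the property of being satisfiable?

S5-tableau for the formula:
1. ~(<>[](p1 | p3) -> (p1 | p3)) & []~p3, u
2. ~(<>[](p1 | p3) -> (p1 | p3)), u   [&-rule on 1]
3. []~p3, u   [&-rule on 1]
4. <>[](p1 | p3), u   [~->-rule on 2]
5. ~(p1 | p3), u   [~->-rule on 2]
6. ~p1, u   [~|-rule on 5]
7. ~p3, u   [~|-rule on 5]
8. [](p1 | p3), v   [<>-rule on 4: fresh world v, uRv]
9. ~p3, v   [[]-rule on 3 via uRv]
10. p1 | p3, u   [[]-rule on 8 via vRu]
11. p1 | p3, v   [[]-rule on 8 via vRv]
12. p3, u   [|-rule on 10 (branches; this branch)]
Accessibility: uRu, uRv, vRu, vRv
Branch closes: p3 and ~p3 both at u.
Every branch closes (one shown): unsatisfiable in S5.
S4-tableau for the formula:
1. ~(<>[](p1 | p3) -> (p1 | p3)) & []~p3, u
2. ~(<>[](p1 | p3) -> (p1 | p3)), u   [&-rule on 1]
3. []~p3, u   [&-rule on 1]
4. <>[](p1 | p3), u   [~->-rule on 2]
5. ~(p1 | p3), u   [~->-rule on 2]
6. ~p1, u   [~|-rule on 5]
7. ~p3, u   [~|-rule on 5]
8. [](p1 | p3), v   [<>-rule on 4: fresh world v, uRv]
9. ~p3, v   [[]-rule on 3 via uRv]
10. p1 | p3, v   [[]-rule on 8 via vRv]
11. p1, v   [|-rule on 10 (branches; this branch)]
Accessibility: uRu, uRv, vRv
Complete open branch: satisfiable in S4, hence also in K, T (this S4-model is also a K-model and a T-model).

K, T, S4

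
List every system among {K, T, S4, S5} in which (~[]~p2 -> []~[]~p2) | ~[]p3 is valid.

S5-tableau for the negation ~((~[]~p2 -> []~[]~p2) | ~[]p3):
1. ~((~[]~p2 -> []~[]~p2) | ~[]p3), 0
2. ~(~[]~p2 -> []~[]~p2), 0
3. []p3, 0
4. ~[]~p2, 0
5. ~[]~[]~p2, 0
6. p3, 0
7. p2, 1
8. p3, 1
9. []~p2, 2
10. p3, 2
11. ~p2, 0
12. ~p2, 1
Accessibility: 0R0, 0R1, 0R2, 1R0, 1R1, 1R2, 2R0, 2R1, 2R2
Branch closes: p2 and ~p2 both at 1.
Every branch closes (one shown): valid in S5.
S4-tableau for the negation ~((~[]~p2 -> []~[]~p2) | ~[]p3):
1. ~((~[]~p2 -> []~[]~p2) | ~[]p3), 0
2. ~(~[]~p2 -> []~[]~p2), 0
3. []p3, 0
4. ~[]~p2, 0
5. ~[]~[]~p2, 0
6. p3, 0
7. p2, 1
8. p3, 1
9. []~p2, 2
10. p3, 2
11. ~p2, 2
Accessibility: 0R0, 0R1, 0R2, 1R1, 2R2
Complete open branch: countermodel on an S4-frame, so not valid in S4, nor in K, T (the same frame is also a K-frame and a T-frame).

S5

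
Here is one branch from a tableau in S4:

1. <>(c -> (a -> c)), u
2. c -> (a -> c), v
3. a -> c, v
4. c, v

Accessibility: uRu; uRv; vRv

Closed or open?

Open

No world carries both an atom and its negation.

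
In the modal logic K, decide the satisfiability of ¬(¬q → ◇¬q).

1. ¬(¬q → ◇¬q), 0
2. ¬q, 0
3. ¬◇¬q, 0

Satisfiable (open branch found)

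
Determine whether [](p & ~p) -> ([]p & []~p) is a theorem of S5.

Yes, valid

Tableau for the negation ~([](p & ~p) -> ([]p & []~p)):
1. ~([](p & ~p) -> ([]p & []~p)), u
2. [](p & ~p), u   [~->-rule on 1]
3. ~([]p & []~p), u   [~->-rule on 1]
4. p & ~p, u   [[]-rule on 2 via uRu]
5. p, u   [&-rule on 4]
6. ~p, u   [&-rule on 4]
Accessibility: uRu
Branch closes: p and ~p both at u.
Every branch of the negation's tableau closes; the branch above is one of them.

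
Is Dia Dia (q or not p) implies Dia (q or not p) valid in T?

Tableau for the negation not (Dia Dia (q or not p) implies Dia (q or not p)):
1. not (Dia Dia (q or not p) implies Dia (q or not p)), u
2. Dia Dia (q or not p), u
3. not Dia (q or not p), u
4. not (q or not p), u
5. not q, u
6. p, u
7. Dia (q or not p), v
8. not (q or not p), v
9. not q, v
10. p, v
11. q or not p, w
12. not p, w
Accessibility: uRu, uRv, vRv, vRw, wRw
The negation has an open branch (countermodel exists).

Invalid (countermodel exists)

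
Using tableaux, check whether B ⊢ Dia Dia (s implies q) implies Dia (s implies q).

Tableau for the negation not (Dia Dia (s implies q) implies Dia (s implies q)):
1. not (Dia Dia (s implies q) implies Dia (s implies q)), 0
2. Dia Dia (s implies q), 0
3. not Dia (s implies q), 0
4. not (s implies q), 0
5. s, 0
6. not q, 0
7. Dia (s implies q), 1
8. not (s implies q), 1
9. s, 1
10. not q, 1
11. s implies q, 2
12. q, 2
Accessibility: 0R0, 0R1, 1R0, 1R1, 1R2, 2R1, 2R2
The negation has an open branch (countermodel exists).

Invalid (countermodel exists)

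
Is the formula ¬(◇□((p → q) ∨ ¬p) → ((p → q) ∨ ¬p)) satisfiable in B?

Unsatisfiable

1. ¬(◇□((p → q) ∨ ¬p) → ((p → q) ∨ ¬p)), w0
2. ◇□((p → q) ∨ ¬p), w0   [¬→-rule on 1]
3. ¬((p → q) ∨ ¬p), w0   [¬→-rule on 1]
4. ¬(p → q), w0   [¬∨-rule on 3]
5. p, w0   [¬∨-rule on 3]
6. ¬q, w0   [¬→-rule on 4]
7. □((p → q) ∨ ¬p), w1   [◇-rule on 2: fresh world w1, w0Rw1]
8. (p → q) ∨ ¬p, w0   [□-rule on 7 via w1Rw0]
9. (p → q) ∨ ¬p, w1   [□-rule on 7 via w1Rw1]
10. p → q, w0   [∨-rule on 8 (branches; this branch)]
11. ¬p, w1   [∨-rule on 9 (branches; this branch)]
12. q, w0   [→-rule on 10 (branches; this branch)]
Accessibility: w0Rw0, w0Rw1, w1Rw0, w1Rw1
Branch closes: q and ¬q both at w0.
Every branch closes; the branch above is one of them.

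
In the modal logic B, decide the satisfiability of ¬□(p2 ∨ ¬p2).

1. ¬□(p2 ∨ ¬p2), 0
2. ¬(p2 ∨ ¬p2), 1
3. ¬p2, 1
4. p2, 1
Accessibility: 0R0, 0R1, 1R0, 1R1
Branch closes: p2 and ¬p2 both at 1.
All branches of the tableau close; one closing branch shown above.

Unsatisfiable (every branch closes)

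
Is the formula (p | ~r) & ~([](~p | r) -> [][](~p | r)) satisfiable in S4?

No, unsatisfiable

1. (p | ~r) & ~([](~p | r) -> [][](~p | r)), w0
2. p | ~r, w0   [&-rule on 1]
3. ~([](~p | r) -> [][](~p | r)), w0   [&-rule on 1]
4. [](~p | r), w0   [~->-rule on 3]
5. ~[][](~p | r), w0   [~->-rule on 3]
6. ~p | r, w0   [[]-rule on 4 via w0Rw0]
7. ~r, w0   [|-rule on 2 (branches; this branch)]
8. ~p, w0   [|-rule on 6 (branches; this branch)]
9. ~[](~p | r), w1   [~[]-rule on 5: fresh world w1, w0Rw1]
10. ~p | r, w1   [[]-rule on 4 via w0Rw1]
11. r, w1   [|-rule on 10 (branches; this branch)]
12. ~(~p | r), w2   [~[]-rule on 9: fresh world w2, w1Rw2]
13. p, w2   [~|-rule on 12]
14. ~r, w2   [~|-rule on 12]
15. ~p | r, w2   [[]-rule on 4 via w0Rw2]
16. r, w2   [|-rule on 15 (branches; this branch)]
Accessibility: w0Rw0, w0Rw1, w0Rw2, w1Rw1, w1Rw2, w2Rw2
Branch closes: r and ~r both at w2.
Every branch closes; the branch above is one of them.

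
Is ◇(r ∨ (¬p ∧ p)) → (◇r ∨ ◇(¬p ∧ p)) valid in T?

Tableau for the negation ¬(◇(r ∨ (¬p ∧ p)) → (◇r ∨ ◇(¬p ∧ p))):
1. ¬(◇(r ∨ (¬p ∧ p)) → (◇r ∨ ◇(¬p ∧ p))), w0
2. ◇(r ∨ (¬p ∧ p)), w0   [¬→-rule on 1]
3. ¬(◇r ∨ ◇(¬p ∧ p)), w0   [¬→-rule on 1]
4. ¬◇r, w0   [¬∨-rule on 3]
5. ¬◇(¬p ∧ p), w0   [¬∨-rule on 3]
6. ¬r, w0   [¬◇-rule on 4 via w0Rw0]
7. ¬(¬p ∧ p), w0   [¬◇-rule on 5 via w0Rw0]
8. ¬p, w0   [¬∧-rule on 7 (branches; this branch)]
9. r ∨ (¬p ∧ p), w1   [◇-rule on 2: fresh world w1, w0Rw1]
10. ¬r, w1   [¬◇-rule on 4 via w0Rw1]
11. ¬(¬p ∧ p), w1   [¬◇-rule on 5 via w0Rw1]
12. ¬p ∧ p, w1   [∨-rule on 9 (branches; this branch)]
13. ¬p, w1   [∧-rule on 12]
14. p, w1   [∧-rule on 12]
Accessibility: w0Rw0, w0Rw1, w1Rw1
Branch closes: p and ¬p both at w1.
All branches of the negation close; one closing branch shown above.

Yes, valid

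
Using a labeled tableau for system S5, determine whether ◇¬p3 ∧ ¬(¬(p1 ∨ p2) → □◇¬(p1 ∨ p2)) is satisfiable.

No, unsatisfiable

1. ◇¬p3 ∧ ¬(¬(p1 ∨ p2) → □◇¬(p1 ∨ p2)), 0
2. ◇¬p3, 0   [∧-rule on 1]
3. ¬(¬(p1 ∨ p2) → □◇¬(p1 ∨ p2)), 0   [∧-rule on 1]
4. ¬(p1 ∨ p2), 0   [¬→-rule on 3]
5. ¬□◇¬(p1 ∨ p2), 0   [¬→-rule on 3]
6. ¬p1, 0   [¬∨-rule on 4]
7. ¬p2, 0   [¬∨-rule on 4]
8. ¬p3, 1   [◇-rule on 2: fresh world 1, 0R1]
9. ¬◇¬(p1 ∨ p2), 2   [¬□-rule on 5: fresh world 2, 0R2]
10. p1 ∨ p2, 0   [¬◇-rule on 9 via 2R0]
11. p1 ∨ p2, 1   [¬◇-rule on 9 via 2R1]
12. p1 ∨ p2, 2   [¬◇-rule on 9 via 2R2]
13. p2, 0   [∨-rule on 10 (branches; this branch)]
Accessibility: 0R0, 0R1, 0R2, 1R0, 1R1, 1R2, 2R0, 2R1, 2R2
Branch closes: p2 and ¬p2 both at 0.
(One branch shown.) All branches close.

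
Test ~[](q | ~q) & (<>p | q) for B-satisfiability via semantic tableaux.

1. ~[](q | ~q) & (<>p | q), 0
2. ~[](q | ~q), 0
3. <>p | q, 0
4. q, 0
5. ~(q | ~q), 1
6. ~q, 1
7. q, 1
Accessibility: 0R0, 0R1, 1R0, 1R1
Branch closes: q and ~q both at 1.
All branches of the tableau close; one closing branch shown above.

Unsatisfiable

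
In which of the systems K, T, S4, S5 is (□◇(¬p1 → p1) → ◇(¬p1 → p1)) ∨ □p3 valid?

T, S4, S5

T-tableau for the negation ¬((□◇(¬p1 → p1) → ◇(¬p1 → p1)) ∨ □p3):
1. ¬((□◇(¬p1 → p1) → ◇(¬p1 → p1)) ∨ □p3), w0
2. ¬(□◇(¬p1 → p1) → ◇(¬p1 → p1)), w0
3. ¬□p3, w0
4. □◇(¬p1 → p1), w0
5. ¬◇(¬p1 → p1), w0
6. ◇(¬p1 → p1), w0
7. ¬(¬p1 → p1), w0
8. ¬p1, w0
9. ¬p3, w1
10. ◇(¬p1 → p1), w1
11. ¬(¬p1 → p1), w1
12. ¬p1, w1
13. ¬p1 → p1, w2
14. ◇(¬p1 → p1), w2
15. ¬(¬p1 → p1), w2
16. ¬p1, w2
17. p1, w2
Accessibility: w0Rw0, w0Rw1, w0Rw2, w1Rw1, w2Rw2
Branch closes: p1 and ¬p1 both at w2.
Every branch closes (one shown): valid in T, hence also in S4, S5 (every theorem of T is a theorem of S4 and S5).
K-tableau for the negation ¬((□◇(¬p1 → p1) → ◇(¬p1 → p1)) ∨ □p3):
1. ¬((□◇(¬p1 → p1) → ◇(¬p1 → p1)) ∨ □p3), w0
2. ¬(□◇(¬p1 → p1) → ◇(¬p1 → p1)), w0
3. ¬□p3, w0
4. □◇(¬p1 → p1), w0
5. ¬◇(¬p1 → p1), w0
6. ¬p3, w1
7. ◇(¬p1 → p1), w1
8. ¬(¬p1 → p1), w1
9. ¬p1, w1
10. ¬p1 → p1, w2
11. p1, w2
Accessibility: w0Rw1, w1Rw2
Complete open branch: countermodel on a K-frame, so not valid in K.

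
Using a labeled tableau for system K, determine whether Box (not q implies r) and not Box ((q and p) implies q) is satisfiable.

No, unsatisfiable

1. Box (not q implies r) and not Box ((q and p) implies q), w0
2. Box (not q implies r), w0
3. not Box ((q and p) implies q), w0
4. not ((q and p) implies q), w1
5. q and p, w1
6. not q, w1
7. q, w1
8. p, w1
Accessibility: w0Rw1
Branch closes: q and not q both at w1.
All branches of the tableau close; one closing branch shown above.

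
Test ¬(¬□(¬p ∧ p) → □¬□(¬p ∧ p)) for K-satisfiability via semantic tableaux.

1. ¬(¬□(¬p ∧ p) → □¬□(¬p ∧ p)), u
2. ¬□(¬p ∧ p), u   [¬→-rule on 1]
3. ¬□¬□(¬p ∧ p), u   [¬→-rule on 1]
4. ¬(¬p ∧ p), v   [¬□-rule on 2: fresh world v, uRv]
5. ¬p, v   [¬∧-rule on 4 (branches; this branch)]
6. □(¬p ∧ p), w   [¬□-rule on 3: fresh world w, uRw]
Accessibility: uRv, uRw

Satisfiable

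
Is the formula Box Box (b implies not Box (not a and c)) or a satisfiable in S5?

1. Box Box (b implies not Box (not a and c)) or a, w0
2. a, w0
Accessibility: w0Rw0

Yes, satisfiable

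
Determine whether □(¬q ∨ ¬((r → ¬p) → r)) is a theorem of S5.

Not valid

Tableau for the negation ¬□(¬q ∨ ¬((r → ¬p) → r)):
1. ¬□(¬q ∨ ¬((r → ¬p) → r)), 0
2. ¬(¬q ∨ ¬((r → ¬p) → r)), 1   [¬□-rule on 1: fresh world 1, 0R1]
3. q, 1   [¬∨-rule on 2]
4. (r → ¬p) → r, 1   [¬∨-rule on 2]
5. r, 1   [→-rule on 4 (branches; this branch)]
Accessibility: 0R0, 0R1, 1R0, 1R1
The negation has an open branch (countermodel exists).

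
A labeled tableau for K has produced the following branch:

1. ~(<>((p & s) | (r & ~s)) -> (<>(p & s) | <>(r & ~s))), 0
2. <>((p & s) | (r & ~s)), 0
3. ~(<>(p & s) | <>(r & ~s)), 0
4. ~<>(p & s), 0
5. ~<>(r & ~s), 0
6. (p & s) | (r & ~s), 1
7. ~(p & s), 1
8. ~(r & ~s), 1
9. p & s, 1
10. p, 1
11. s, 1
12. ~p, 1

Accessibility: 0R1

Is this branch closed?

Both p and ~p appear at 1.

Closed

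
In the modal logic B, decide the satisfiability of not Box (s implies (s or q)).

Unsatisfiable (every branch closes)

1. not Box (s implies (s or q)), 0
2. not (s implies (s or q)), 1   [neg-Box-rule on 1: fresh world 1, 0R1]
3. s, 1   [neg-implies-rule on 2]
4. not (s or q), 1   [neg-implies-rule on 2]
5. not s, 1   [neg-or-rule on 4]
6. not q, 1   [neg-or-rule on 4]
Accessibility: 0R0, 0R1, 1R0, 1R1
Branch closes: s and not s both at 1.
Every branch closes; the branch above is one of them.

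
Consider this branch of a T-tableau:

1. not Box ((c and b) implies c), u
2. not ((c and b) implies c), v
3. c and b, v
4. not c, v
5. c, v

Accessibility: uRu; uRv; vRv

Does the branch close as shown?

Yes, closed

Both c and not c appear at v.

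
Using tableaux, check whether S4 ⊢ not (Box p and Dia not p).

Tableau for the negation Box p and Dia not p:
1. Box p and Dia not p, u
2. Box p, u   [and-rule on 1]
3. Dia not p, u   [and-rule on 1]
4. p, u   [Box-rule on 2 via uRu]
5. not p, v   [Dia-rule on 3: fresh world v, uRv]
6. p, v   [Box-rule on 2 via uRv]
Accessibility: uRu, uRv, vRv
Branch closes: p and not p both at v.
Every branch of the negation's tableau closes; the branch above is one of them.

Valid in S4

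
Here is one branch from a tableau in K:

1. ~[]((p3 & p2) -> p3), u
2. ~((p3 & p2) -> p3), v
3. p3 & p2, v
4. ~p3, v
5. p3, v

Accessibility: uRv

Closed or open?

Both p3 and ~p3 appear at v.

Yes, closed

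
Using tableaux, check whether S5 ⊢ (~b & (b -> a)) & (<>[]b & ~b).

Not valid

Tableau for the negation ~((~b & (b -> a)) & (<>[]b & ~b)):
1. ~((~b & (b -> a)) & (<>[]b & ~b)), w0
2. ~(<>[]b & ~b), w0
3. b, w0
Accessibility: w0Rw0
The negation has an open branch (countermodel exists).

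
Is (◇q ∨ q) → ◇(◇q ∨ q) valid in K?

Tableau for the negation ¬((◇q ∨ q) → ◇(◇q ∨ q)):
1. ¬((◇q ∨ q) → ◇(◇q ∨ q)), u
2. ◇q ∨ q, u
3. ¬◇(◇q ∨ q), u
4. q, u
The negation has an open branch (countermodel exists).

Invalid (countermodel exists)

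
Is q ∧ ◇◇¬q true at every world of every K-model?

Tableau for the negation ¬(q ∧ ◇◇¬q):
1. ¬(q ∧ ◇◇¬q), u
2. ¬◇◇¬q, u
The negation has an open branch (countermodel exists).

Not valid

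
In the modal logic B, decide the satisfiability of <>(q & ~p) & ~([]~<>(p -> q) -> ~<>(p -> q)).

1. <>(q & ~p) & ~([]~<>(p -> q) -> ~<>(p -> q)), w0
2. <>(q & ~p), w0
3. ~([]~<>(p -> q) -> ~<>(p -> q)), w0
4. []~<>(p -> q), w0
5. <>(p -> q), w0
6. ~<>(p -> q), w0
7. ~(p -> q), w0
8. p, w0
9. ~q, w0
10. q & ~p, w1
11. q, w1
12. ~p, w1
13. ~<>(p -> q), w1
14. ~(p -> q), w1
15. p, w1
16. ~q, w1
Accessibility: w0Rw0, w0Rw1, w1Rw0, w1Rw1
Branch closes: p and ~p both at w1.
All branches of the tableau close; one closing branch shown above.

Unsatisfiable (every branch closes)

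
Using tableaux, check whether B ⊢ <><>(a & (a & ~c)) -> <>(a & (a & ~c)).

Invalid (countermodel exists)

Tableau for the negation ~(<><>(a & (a & ~c)) -> <>(a & (a & ~c))):
1. ~(<><>(a & (a & ~c)) -> <>(a & (a & ~c))), w0
2. <><>(a & (a & ~c)), w0   [~->-rule on 1]
3. ~<>(a & (a & ~c)), w0   [~->-rule on 1]
4. ~(a & (a & ~c)), w0   [~<>-rule on 3 via w0Rw0]
5. ~(a & ~c), w0   [~&-rule on 4 (branches; this branch)]
6. c, w0   [~&-rule on 5 (branches; this branch)]
7. <>(a & (a & ~c)), w1   [<>-rule on 2: fresh world w1, w0Rw1]
8. ~(a & (a & ~c)), w1   [~<>-rule on 3 via w0Rw1]
9. ~(a & ~c), w1   [~&-rule on 8 (branches; this branch)]
10. c, w1   [~&-rule on 9 (branches; this branch)]
11. a & (a & ~c), w2   [<>-rule on 7: fresh world w2, w1Rw2]
12. a, w2   [&-rule on 11]
13. a & ~c, w2   [&-rule on 11]
14. ~c, w2   [&-rule on 13]
Accessibility: w0Rw0, w0Rw1, w1Rw0, w1Rw1, w1Rw2, w2Rw1, w2Rw2
The negation has an open branch (countermodel exists).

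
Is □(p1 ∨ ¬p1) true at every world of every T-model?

Tableau for the negation ¬□(p1 ∨ ¬p1):
1. ¬□(p1 ∨ ¬p1), w0
2. ¬(p1 ∨ ¬p1), w1
3. ¬p1, w1
4. p1, w1
Accessibility: w0Rw0, w0Rw1, w1Rw1
Branch closes: p1 and ¬p1 both at w1.
All branches of the negation close; one closing branch shown above.

Valid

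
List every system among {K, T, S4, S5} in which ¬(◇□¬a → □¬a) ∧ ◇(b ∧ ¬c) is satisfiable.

S5-tableau for the formula:
1. ¬(◇□¬a → □¬a) ∧ ◇(b ∧ ¬c), 0
2. ¬(◇□¬a → □¬a), 0   [∧-rule on 1]
3. ◇(b ∧ ¬c), 0   [∧-rule on 1]
4. ◇□¬a, 0   [¬→-rule on 2]
5. ¬□¬a, 0   [¬→-rule on 2]
6. b ∧ ¬c, 1   [◇-rule on 3: fresh world 1, 0R1]
7. b, 1   [∧-rule on 6]
8. ¬c, 1   [∧-rule on 6]
9. □¬a, 2   [◇-rule on 4: fresh world 2, 0R2]
10. ¬a, 0   [□-rule on 9 via 2R0]
11. ¬a, 1   [□-rule on 9 via 2R1]
12. ¬a, 2   [□-rule on 9 via 2R2]
13. a, 3   [¬□-rule on 5: fresh world 3, 0R3]
14. ¬a, 3   [□-rule on 9 via 2R3]
Accessibility: 0R0, 0R1, 0R2, 0R3, 1R0, 1R1, 1R2, 1R3, 2R0, 2R1, 2R2, 2R3, 3R0, 3R1, 3R2, 3R3
Branch closes: a and ¬a both at 3.
Every branch closes (one shown): unsatisfiable in S5.
S4-tableau for the formula:
1. ¬(◇□¬a → □¬a) ∧ ◇(b ∧ ¬c), 0
2. ¬(◇□¬a → □¬a), 0   [∧-rule on 1]
3. ◇(b ∧ ¬c), 0   [∧-rule on 1]
4. ◇□¬a, 0   [¬→-rule on 2]
5. ¬□¬a, 0   [¬→-rule on 2]
6. b ∧ ¬c, 1   [◇-rule on 3: fresh world 1, 0R1]
7. b, 1   [∧-rule on 6]
8. ¬c, 1   [∧-rule on 6]
9. □¬a, 2   [◇-rule on 4: fresh world 2, 0R2]
10. ¬a, 2   [□-rule on 9 via 2R2]
11. a, 3   [¬□-rule on 5: fresh world 3, 0R3]
Accessibility: 0R0, 0R1, 0R2, 0R3, 1R1, 2R2, 3R3
Complete open branch: satisfiable in S4, hence also in K, T (this S4-model is also a K-model and a T-model).

K, T, S4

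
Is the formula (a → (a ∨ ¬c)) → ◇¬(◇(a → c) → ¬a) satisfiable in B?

1. (a → (a ∨ ¬c)) → ◇¬(◇(a → c) → ¬a), u
2. ◇¬(◇(a → c) → ¬a), u
3. ¬(◇(a → c) → ¬a), v
4. ◇(a → c), v
5. a, v
6. a → c, w
7. c, w
Accessibility: uRu, uRv, vRu, vRv, vRw, wRv, wRw

Satisfiable (open branch found)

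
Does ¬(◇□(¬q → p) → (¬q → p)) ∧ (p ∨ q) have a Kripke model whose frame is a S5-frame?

No, unsatisfiable

1. ¬(◇□(¬q → p) → (¬q → p)) ∧ (p ∨ q), 0
2. ¬(◇□(¬q → p) → (¬q → p)), 0
3. p ∨ q, 0
4. ◇□(¬q → p), 0
5. ¬(¬q → p), 0
6. ¬q, 0
7. ¬p, 0
8. q, 0
Accessibility: 0R0
Branch closes: q and ¬q both at 0.
All branches of the tableau close; one closing branch shown above.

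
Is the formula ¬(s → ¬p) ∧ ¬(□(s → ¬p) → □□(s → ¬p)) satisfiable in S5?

No, unsatisfiable

1. ¬(s → ¬p) ∧ ¬(□(s → ¬p) → □□(s → ¬p)), u
2. ¬(s → ¬p), u
3. ¬(□(s → ¬p) → □□(s → ¬p)), u
4. s, u
5. p, u
6. □(s → ¬p), u
7. ¬□□(s → ¬p), u
8. s → ¬p, u
9. ¬p, u
Accessibility: uRu
Branch closes: p and ¬p both at u.
All branches of the tableau close; one closing branch shown above.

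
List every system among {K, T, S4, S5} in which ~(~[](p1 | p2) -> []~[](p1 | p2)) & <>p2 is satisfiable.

S5-tableau for the formula:
1. ~(~[](p1 | p2) -> []~[](p1 | p2)) & <>p2, 0
2. ~(~[](p1 | p2) -> []~[](p1 | p2)), 0
3. <>p2, 0
4. ~[](p1 | p2), 0
5. ~[]~[](p1 | p2), 0
6. p2, 1
7. ~(p1 | p2), 2
8. ~p1, 2
9. ~p2, 2
10. [](p1 | p2), 3
11. p1 | p2, 0
12. p1 | p2, 1
13. p1 | p2, 2
14. p1 | p2, 3
15. p2, 0
16. p2, 2
Accessibility: 0R0, 0R1, 0R2, 0R3, 1R0, 1R1, 1R2, 1R3, 2R0, 2R1, 2R2, 2R3, 3R0, 3R1, 3R2, 3R3
Branch closes: p2 and ~p2 both at 2.
Every branch closes (one shown): unsatisfiable in S5.
S4-tableau for the formula:
1. ~(~[](p1 | p2) -> []~[](p1 | p2)) & <>p2, 0
2. ~(~[](p1 | p2) -> []~[](p1 | p2)), 0
3. <>p2, 0
4. ~[](p1 | p2), 0
5. ~[]~[](p1 | p2), 0
6. p2, 1
7. ~(p1 | p2), 2
8. ~p1, 2
9. ~p2, 2
10. [](p1 | p2), 3
11. p1 | p2, 3
12. p2, 3
Accessibility: 0R0, 0R1, 0R2, 0R3, 1R1, 2R2, 3R3
Complete open branch: satisfiable in S4, hence also in K, T (this S4-model is also a K-model and a T-model).

K, T, S4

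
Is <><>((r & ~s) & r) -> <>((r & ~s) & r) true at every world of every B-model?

No, not valid

Tableau for the negation ~(<><>((r & ~s) & r) -> <>((r & ~s) & r)):
1. ~(<><>((r & ~s) & r) -> <>((r & ~s) & r)), 0
2. <><>((r & ~s) & r), 0
3. ~<>((r & ~s) & r), 0
4. ~((r & ~s) & r), 0
5. ~r, 0
6. <>((r & ~s) & r), 1
7. ~((r & ~s) & r), 1
8. ~r, 1
9. (r & ~s) & r, 2
10. r & ~s, 2
11. r, 2
12. ~s, 2
Accessibility: 0R0, 0R1, 1R0, 1R1, 1R2, 2R1, 2R2
The negation has an open branch (countermodel exists).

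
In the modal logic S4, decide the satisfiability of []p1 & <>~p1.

1. []p1 & <>~p1, 0
2. []p1, 0
3. <>~p1, 0
4. p1, 0
5. ~p1, 1
6. p1, 1
Accessibility: 0R0, 0R1, 1R1
Branch closes: p1 and ~p1 both at 1.
All branches of the tableau close; one closing branch shown above.

No, unsatisfiable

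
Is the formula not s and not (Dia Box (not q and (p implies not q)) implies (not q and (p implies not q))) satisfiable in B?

1. not s and not (Dia Box (not q and (p implies not q)) implies (not q and (p implies not q))), 0
2. not s, 0
3. not (Dia Box (not q and (p implies not q)) implies (not q and (p implies not q))), 0
4. Dia Box (not q and (p implies not q)), 0
5. not (not q and (p implies not q)), 0
6. not (p implies not q), 0
7. p, 0
8. q, 0
9. Box (not q and (p implies not q)), 1
10. not q and (p implies not q), 0
11. not q, 0
12. p implies not q, 0
Accessibility: 0R0, 0R1, 1R0, 1R1
Branch closes: q and not q both at 0.
All branches of the tableau close; one closing branch shown above.

Unsatisfiable (every branch closes)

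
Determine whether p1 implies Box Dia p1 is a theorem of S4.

Tableau for the negation not (p1 implies Box Dia p1):
1. not (p1 implies Box Dia p1), 0
2. p1, 0   [neg-implies-rule on 1]
3. not Box Dia p1, 0   [neg-implies-rule on 1]
4. not Dia p1, 1   [neg-Box-rule on 3: fresh world 1, 0R1]
5. not p1, 1   [neg-Dia-rule on 4 via 1R1]
Accessibility: 0R0, 0R1, 1R1
The negation has an open branch (countermodel exists).

No, not valid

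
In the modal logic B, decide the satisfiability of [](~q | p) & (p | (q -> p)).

1. [](~q | p) & (p | (q -> p)), 0
2. [](~q | p), 0
3. p | (q -> p), 0
4. ~q | p, 0
5. q -> p, 0
6. p, 0
Accessibility: 0R0

Yes, satisfiable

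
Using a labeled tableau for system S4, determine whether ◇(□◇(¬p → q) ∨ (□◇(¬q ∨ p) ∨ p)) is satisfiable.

Satisfiable

1. ◇(□◇(¬p → q) ∨ (□◇(¬q ∨ p) ∨ p)), w0
2. □◇(¬p → q) ∨ (□◇(¬q ∨ p) ∨ p), w1
3. □◇(¬q ∨ p) ∨ p, w1
4. p, w1
Accessibility: w0Rw0, w0Rw1, w1Rw1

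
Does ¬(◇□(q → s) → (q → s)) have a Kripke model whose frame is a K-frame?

1. ¬(◇□(q → s) → (q → s)), u
2. ◇□(q → s), u
3. ¬(q → s), u
4. q, u
5. ¬s, u
6. □(q → s), v
Accessibility: uRv

Yes, satisfiable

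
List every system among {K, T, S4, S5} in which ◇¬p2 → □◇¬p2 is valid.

S5-tableau for the negation ¬(◇¬p2 → □◇¬p2):
1. ¬(◇¬p2 → □◇¬p2), u
2. ◇¬p2, u
3. ¬□◇¬p2, u
4. ¬p2, v
5. ¬◇¬p2, w
6. p2, u
7. p2, v
Accessibility: uRu, uRv, uRw, vRu, vRv, vRw, wRu, wRv, wRw
Branch closes: p2 and ¬p2 both at v.
Every branch closes (one shown): valid in S5.
S4-tableau for the negation ¬(◇¬p2 → □◇¬p2):
1. ¬(◇¬p2 → □◇¬p2), u
2. ◇¬p2, u
3. ¬□◇¬p2, u
4. ¬p2, v
5. ¬◇¬p2, w
6. p2, w
Accessibility: uRu, uRv, uRw, vRv, wRw
Complete open branch: countermodel on an S4-frame, so not valid in S4, nor in K, T (the same frame is also a K-frame and a T-frame).

S5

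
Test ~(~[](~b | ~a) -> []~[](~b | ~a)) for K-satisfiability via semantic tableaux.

Satisfiable (open branch found)

1. ~(~[](~b | ~a) -> []~[](~b | ~a)), w0
2. ~[](~b | ~a), w0   [~->-rule on 1]
3. ~[]~[](~b | ~a), w0   [~->-rule on 1]
4. ~(~b | ~a), w1   [~[]-rule on 2: fresh world w1, w0Rw1]
5. b, w1   [~|-rule on 4]
6. a, w1   [~|-rule on 4]
7. [](~b | ~a), w2   [~[]-rule on 3: fresh world w2, w0Rw2]
Accessibility: w0Rw1, w0Rw2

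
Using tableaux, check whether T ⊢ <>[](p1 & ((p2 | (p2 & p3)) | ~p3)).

Tableau for the negation ~<>[](p1 & ((p2 | (p2 & p3)) | ~p3)):
1. ~<>[](p1 & ((p2 | (p2 & p3)) | ~p3)), u
2. ~[](p1 & ((p2 | (p2 & p3)) | ~p3)), u
3. ~(p1 & ((p2 | (p2 & p3)) | ~p3)), v
4. ~[](p1 & ((p2 | (p2 & p3)) | ~p3)), v
5. ~((p2 | (p2 & p3)) | ~p3), v
6. ~(p2 | (p2 & p3)), v
7. p3, v
8. ~p2, v
9. ~(p2 & p3), v
10. ~(p1 & ((p2 | (p2 & p3)) | ~p3)), w
11. ~((p2 | (p2 & p3)) | ~p3), w
12. ~(p2 | (p2 & p3)), w
13. p3, w
14. ~p2, w
15. ~(p2 & p3), w
Accessibility: uRu, uRv, vRv, vRw, wRw
The negation has an open branch (countermodel exists).

Invalid (countermodel exists)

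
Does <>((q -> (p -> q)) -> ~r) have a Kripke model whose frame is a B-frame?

1. <>((q -> (p -> q)) -> ~r), u
2. (q -> (p -> q)) -> ~r, v   [<>-rule on 1: fresh world v, uRv]
3. ~r, v   [->-rule on 2 (branches; this branch)]
Accessibility: uRu, uRv, vRu, vRv

Satisfiable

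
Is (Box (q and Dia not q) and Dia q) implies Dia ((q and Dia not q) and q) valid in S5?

Valid in S5

Tableau for the negation not ((Box (q and Dia not q) and Dia q) implies Dia ((q and Dia not q) and q)):
1. not ((Box (q and Dia not q) and Dia q) implies Dia ((q and Dia not q) and q)), 0
2. Box (q and Dia not q) and Dia q, 0   [neg-implies-rule on 1]
3. not Dia ((q and Dia not q) and q), 0   [neg-implies-rule on 1]
4. Box (q and Dia not q), 0   [and-rule on 2]
5. Dia q, 0   [and-rule on 2]
6. not ((q and Dia not q) and q), 0   [neg-Dia-rule on 3 via 0R0]
7. q and Dia not q, 0   [Box-rule on 4 via 0R0]
8. q, 0   [and-rule on 7]
9. Dia not q, 0   [and-rule on 7]
10. not (q and Dia not q), 0   [neg-and-rule on 6 (branches; this branch)]
11. not Dia not q, 0   [neg-and-rule on 10 (branches; this branch)]
12. q, 1   [Dia-rule on 5: fresh world 1, 0R1]
13. not ((q and Dia not q) and q), 1   [neg-Dia-rule on 3 via 0R1]
14. q and Dia not q, 1   [Box-rule on 4 via 0R1]
15. Dia not q, 1   [and-rule on 14]
16. not (q and Dia not q), 1   [neg-and-rule on 13 (branches; this branch)]
17. not Dia not q, 1   [neg-and-rule on 16 (branches; this branch)]
18. not q, 2   [Dia-rule on 9: fresh world 2, 0R2]
19. not ((q and Dia not q) and q), 2   [neg-Dia-rule on 3 via 0R2]
20. q and Dia not q, 2   [Box-rule on 4 via 0R2]
21. q, 2   [and-rule on 20]
22. Dia not q, 2   [and-rule on 20]
Accessibility: 0R0, 0R1, 0R2, 1R0, 1R1, 1R2, 2R0, 2R1, 2R2
Branch closes: q and not q both at 2.
Every branch of the negation's tableau closes; the branch above is one of them.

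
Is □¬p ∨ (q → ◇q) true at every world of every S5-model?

Valid

Tableau for the negation ¬(□¬p ∨ (q → ◇q)):
1. ¬(□¬p ∨ (q → ◇q)), u
2. ¬□¬p, u
3. ¬(q → ◇q), u
4. q, u
5. ¬◇q, u
6. ¬q, u
Accessibility: uRu
Branch closes: q and ¬q both at u.
All branches of the negation close; one closing branch shown above.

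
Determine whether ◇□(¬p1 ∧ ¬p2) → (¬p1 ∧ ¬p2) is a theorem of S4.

Tableau for the negation ¬(◇□(¬p1 ∧ ¬p2) → (¬p1 ∧ ¬p2)):
1. ¬(◇□(¬p1 ∧ ¬p2) → (¬p1 ∧ ¬p2)), 0
2. ◇□(¬p1 ∧ ¬p2), 0
3. ¬(¬p1 ∧ ¬p2), 0
4. p2, 0
5. □(¬p1 ∧ ¬p2), 1
6. ¬p1 ∧ ¬p2, 1
7. ¬p1, 1
8. ¬p2, 1
Accessibility: 0R0, 0R1, 1R1
The negation has an open branch (countermodel exists).

Not valid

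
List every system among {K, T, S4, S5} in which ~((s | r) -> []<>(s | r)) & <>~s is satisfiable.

K, T, S4

S5-tableau for the formula:
1. ~((s | r) -> []<>(s | r)) & <>~s, 0
2. ~((s | r) -> []<>(s | r)), 0
3. <>~s, 0
4. s | r, 0
5. ~[]<>(s | r), 0
6. r, 0
7. ~s, 1
8. ~<>(s | r), 2
9. ~(s | r), 0
10. ~s, 0
11. ~r, 0
Accessibility: 0R0, 0R1, 0R2, 1R0, 1R1, 1R2, 2R0, 2R1, 2R2
Branch closes: r and ~r both at 0.
Every branch closes (one shown): unsatisfiable in S5.
S4-tableau for the formula:
1. ~((s | r) -> []<>(s | r)) & <>~s, 0
2. ~((s | r) -> []<>(s | r)), 0
3. <>~s, 0
4. s | r, 0
5. ~[]<>(s | r), 0
6. r, 0
7. ~s, 1
8. ~<>(s | r), 2
9. ~(s | r), 2
10. ~s, 2
11. ~r, 2
Accessibility: 0R0, 0R1, 0R2, 1R1, 2R2
Complete open branch: satisfiable in S4, hence also in K, T (this S4-model is also a K-model and a T-model).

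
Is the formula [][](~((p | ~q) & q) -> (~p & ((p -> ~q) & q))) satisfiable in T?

1. [][](~((p | ~q) & q) -> (~p & ((p -> ~q) & q))), 0
2. [](~((p | ~q) & q) -> (~p & ((p -> ~q) & q))), 0
3. ~((p | ~q) & q) -> (~p & ((p -> ~q) & q)), 0
4. ~p & ((p -> ~q) & q), 0
5. ~p, 0
6. (p -> ~q) & q, 0
7. p -> ~q, 0
8. q, 0
Accessibility: 0R0

Satisfiable (open branch found)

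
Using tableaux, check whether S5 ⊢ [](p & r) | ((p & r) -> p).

Tableau for the negation ~([](p & r) | ((p & r) -> p)):
1. ~([](p & r) | ((p & r) -> p)), 0
2. ~[](p & r), 0
3. ~((p & r) -> p), 0
4. p & r, 0
5. ~p, 0
6. p, 0
7. r, 0
Accessibility: 0R0
Branch closes: p and ~p both at 0.
All branches of the negation close; one closing branch shown above.

Valid in S5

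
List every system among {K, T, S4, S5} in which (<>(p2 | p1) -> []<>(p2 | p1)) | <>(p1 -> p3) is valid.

T, S4, S5

T-tableau for the negation ~((<>(p2 | p1) -> []<>(p2 | p1)) | <>(p1 -> p3)):
1. ~((<>(p2 | p1) -> []<>(p2 | p1)) | <>(p1 -> p3)), w0
2. ~(<>(p2 | p1) -> []<>(p2 | p1)), w0
3. ~<>(p1 -> p3), w0
4. <>(p2 | p1), w0
5. ~[]<>(p2 | p1), w0
6. ~(p1 -> p3), w0
7. p1, w0
8. ~p3, w0
9. p2 | p1, w1
10. ~(p1 -> p3), w1
11. p1, w1
12. ~p3, w1
13. ~<>(p2 | p1), w2
14. ~(p1 -> p3), w2
15. p1, w2
16. ~p3, w2
17. ~(p2 | p1), w2
18. ~p2, w2
19. ~p1, w2
Accessibility: w0Rw0, w0Rw1, w0Rw2, w1Rw1, w2Rw2
Branch closes: p1 and ~p1 both at w2.
Every branch closes (one shown): valid in T, hence also in S4, S5 (every theorem of T is a theorem of S4 and S5).
K-tableau for the negation ~((<>(p2 | p1) -> []<>(p2 | p1)) | <>(p1 -> p3)):
1. ~((<>(p2 | p1) -> []<>(p2 | p1)) | <>(p1 -> p3)), w0
2. ~(<>(p2 | p1) -> []<>(p2 | p1)), w0
3. ~<>(p1 -> p3), w0
4. <>(p2 | p1), w0
5. ~[]<>(p2 | p1), w0
6. p2 | p1, w1
7. ~(p1 -> p3), w1
8. p1, w1
9. ~p3, w1
10. ~<>(p2 | p1), w2
11. ~(p1 -> p3), w2
12. p1, w2
13. ~p3, w2
Accessibility: w0Rw1, w0Rw2
Complete open branch: countermodel on a K-frame, so not valid in K.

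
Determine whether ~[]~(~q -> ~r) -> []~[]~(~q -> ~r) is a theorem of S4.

Tableau for the negation ~(~[]~(~q -> ~r) -> []~[]~(~q -> ~r)):
1. ~(~[]~(~q -> ~r) -> []~[]~(~q -> ~r)), 0
2. ~[]~(~q -> ~r), 0
3. ~[]~[]~(~q -> ~r), 0
4. ~q -> ~r, 1
5. ~r, 1
6. []~(~q -> ~r), 2
7. ~(~q -> ~r), 2
8. ~q, 2
9. r, 2
Accessibility: 0R0, 0R1, 0R2, 1R1, 2R2
The negation has an open branch (countermodel exists).

No, not valid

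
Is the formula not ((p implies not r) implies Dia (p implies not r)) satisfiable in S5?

1. not ((p implies not r) implies Dia (p implies not r)), u
2. p implies not r, u   [neg-implies-rule on 1]
3. not Dia (p implies not r), u   [neg-implies-rule on 1]
4. not (p implies not r), u   [neg-Dia-rule on 3 via uRu]
5. p, u   [neg-implies-rule on 4]
6. r, u   [neg-implies-rule on 4]
7. not r, u   [implies-rule on 2 (branches; this branch)]
Accessibility: uRu
Branch closes: r and not r both at u.
Every branch closes; the branch above is one of them.

Unsatisfiable (every branch closes)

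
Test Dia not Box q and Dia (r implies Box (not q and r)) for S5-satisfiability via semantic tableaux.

Satisfiable (open branch found)

1. Dia not Box q and Dia (r implies Box (not q and r)), 0
2. Dia not Box q, 0   [and-rule on 1]
3. Dia (r implies Box (not q and r)), 0   [and-rule on 1]
4. not Box q, 1   [Dia-rule on 2: fresh world 1, 0R1]
5. r implies Box (not q and r), 2   [Dia-rule on 3: fresh world 2, 0R2]
6. Box (not q and r), 2   [implies-rule on 5 (branches; this branch)]
7. not q and r, 0   [Box-rule on 6 via 2R0]
8. not q, 0   [and-rule on 7]
9. r, 0   [and-rule on 7]
10. not q and r, 1   [Box-rule on 6 via 2R1]
11. not q, 1   [and-rule on 10]
12. r, 1   [and-rule on 10]
13. not q and r, 2   [Box-rule on 6 via 2R2]
14. not q, 2   [and-rule on 13]
15. r, 2   [and-rule on 13]
16. not q, 3   [neg-Box-rule on 4: fresh world 3, 1R3]
17. not q and r, 3   [Box-rule on 6 via 2R3]
18. r, 3   [and-rule on 17]
Accessibility: 0R0, 0R1, 0R2, 0R3, 1R0, 1R1, 1R2, 1R3, 2R0, 2R1, 2R2, 2R3, 3R0, 3R1, 3R2, 3R3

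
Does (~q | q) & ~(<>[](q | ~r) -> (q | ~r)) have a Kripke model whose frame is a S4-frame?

Satisfiable

1. (~q | q) & ~(<>[](q | ~r) -> (q | ~r)), 0
2. ~q | q, 0
3. ~(<>[](q | ~r) -> (q | ~r)), 0
4. <>[](q | ~r), 0
5. ~(q | ~r), 0
6. ~q, 0
7. r, 0
8. [](q | ~r), 1
9. q | ~r, 1
10. ~r, 1
Accessibility: 0R0, 0R1, 1R1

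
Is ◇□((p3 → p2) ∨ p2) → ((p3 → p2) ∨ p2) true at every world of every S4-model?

Tableau for the negation ¬(◇□((p3 → p2) ∨ p2) → ((p3 → p2) ∨ p2)):
1. ¬(◇□((p3 → p2) ∨ p2) → ((p3 → p2) ∨ p2)), u
2. ◇□((p3 → p2) ∨ p2), u
3. ¬((p3 → p2) ∨ p2), u
4. ¬(p3 → p2), u
5. ¬p2, u
6. p3, u
7. □((p3 → p2) ∨ p2), v
8. (p3 → p2) ∨ p2, v
9. p2, v
Accessibility: uRu, uRv, vRv
The negation has an open branch (countermodel exists).

Not valid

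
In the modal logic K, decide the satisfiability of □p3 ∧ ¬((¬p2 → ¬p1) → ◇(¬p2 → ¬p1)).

1. □p3 ∧ ¬((¬p2 → ¬p1) → ◇(¬p2 → ¬p1)), u
2. □p3, u
3. ¬((¬p2 → ¬p1) → ◇(¬p2 → ¬p1)), u
4. ¬p2 → ¬p1, u
5. ¬◇(¬p2 → ¬p1), u
6. ¬p1, u

Satisfiable (open branch found)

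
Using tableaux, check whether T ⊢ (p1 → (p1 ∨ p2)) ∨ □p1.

Yes, valid

Tableau for the negation ¬((p1 → (p1 ∨ p2)) ∨ □p1):
1. ¬((p1 → (p1 ∨ p2)) ∨ □p1), u
2. ¬(p1 → (p1 ∨ p2)), u   [¬∨-rule on 1]
3. ¬□p1, u   [¬∨-rule on 1]
4. p1, u   [¬→-rule on 2]
5. ¬(p1 ∨ p2), u   [¬→-rule on 2]
6. ¬p1, u   [¬∨-rule on 5]
7. ¬p2, u   [¬∨-rule on 5]
Accessibility: uRu
Branch closes: p1 and ¬p1 both at u.
Every branch of the negation's tableau closes; the branch above is one of them.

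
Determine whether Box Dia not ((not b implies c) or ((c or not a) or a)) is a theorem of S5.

Tableau for the negation not Box Dia not ((not b implies c) or ((c or not a) or a)):
1. not Box Dia not ((not b implies c) or ((c or not a) or a)), w0
2. not Dia not ((not b implies c) or ((c or not a) or a)), w1
3. (not b implies c) or ((c or not a) or a), w0
4. (not b implies c) or ((c or not a) or a), w1
5. (c or not a) or a, w0
6. (c or not a) or a, w1
7. a, w0
8. a, w1
Accessibility: w0Rw0, w0Rw1, w1Rw0, w1Rw1
The negation has an open branch (countermodel exists).

No, not valid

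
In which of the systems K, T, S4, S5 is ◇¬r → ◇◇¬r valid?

T, S4, S5

T-tableau for the negation ¬(◇¬r → ◇◇¬r):
1. ¬(◇¬r → ◇◇¬r), w0
2. ◇¬r, w0
3. ¬◇◇¬r, w0
4. ¬◇¬r, w0
5. r, w0
6. ¬r, w1
7. ¬◇¬r, w1
8. r, w1
Accessibility: w0Rw0, w0Rw1, w1Rw1
Branch closes: r and ¬r both at w1.
Every branch closes (one shown): valid in T, hence also in S4, S5 (every theorem of T is a theorem of S4 and S5).
K-tableau for the negation ¬(◇¬r → ◇◇¬r):
1. ¬(◇¬r → ◇◇¬r), w0
2. ◇¬r, w0
3. ¬◇◇¬r, w0
4. ¬r, w1
5. ¬◇¬r, w1
Accessibility: w0Rw1
Complete open branch: countermodel on a K-frame, so not valid in K.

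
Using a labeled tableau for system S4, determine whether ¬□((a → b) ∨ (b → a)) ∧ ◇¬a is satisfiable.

Unsatisfiable

1. ¬□((a → b) ∨ (b → a)) ∧ ◇¬a, 0
2. ¬□((a → b) ∨ (b → a)), 0
3. ◇¬a, 0
4. ¬((a → b) ∨ (b → a)), 1
5. ¬(a → b), 1
6. ¬(b → a), 1
7. a, 1
8. ¬b, 1
9. b, 1
10. ¬a, 1
Accessibility: 0R0, 0R1, 1R1
Branch closes: b and ¬b both at 1.
All branches of the tableau close; one closing branch shown above.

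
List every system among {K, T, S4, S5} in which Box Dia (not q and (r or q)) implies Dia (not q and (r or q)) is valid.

T-tableau for the negation not (Box Dia (not q and (r or q)) implies Dia (not q and (r or q))):
1. not (Box Dia (not q and (r or q)) implies Dia (not q and (r or q))), w0
2. Box Dia (not q and (r or q)), w0
3. not Dia (not q and (r or q)), w0
4. Dia (not q and (r or q)), w0
5. not (not q and (r or q)), w0
6. not (r or q), w0
7. not r, w0
8. not q, w0
9. not q and (r or q), w1
10. not q, w1
11. r or q, w1
12. Dia (not q and (r or q)), w1
13. not (not q and (r or q)), w1
14. r, w1
15. not (r or q), w1
16. not r, w1
Accessibility: w0Rw0, w0Rw1, w1Rw1
Branch closes: r and not r both at w1.
Every branch closes (one shown): valid in T, hence also in S4, S5 (every theorem of T is a theorem of S4 and S5).
K-tableau for the negation not (Box Dia (not q and (r or q)) implies Dia (not q and (r or q))):
1. not (Box Dia (not q and (r or q)) implies Dia (not q and (r or q))), w0
2. Box Dia (not q and (r or q)), w0
3. not Dia (not q and (r or q)), w0
Complete open branch: countermodel on a K-frame, so not valid in K.

T, S4, S5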